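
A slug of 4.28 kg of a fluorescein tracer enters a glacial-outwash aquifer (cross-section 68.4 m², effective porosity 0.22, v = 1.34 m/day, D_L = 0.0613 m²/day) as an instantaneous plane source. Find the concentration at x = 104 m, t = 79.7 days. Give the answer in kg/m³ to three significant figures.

For an instantaneous plane source, C(x,t) = M/(n_e·A·√(4πDt)) · exp(−(x−vt)²/(4Dt)), with n_e·A the pore (flow) area.
Plume center vt = 1.34 × 79.7 = 106.798 m, so the well at 104 m is 2.798 m upgradient of the peak.
√(4πDt) = 7.835 m, giving peak height M/(n_e·A·√(4πDt)) = 4.28/(0.22 × 68.4 × 7.835) = 0.03630 kg/m³.
(x−vt)²/(4Dt) = (-2.798)²/(4 × 0.0613 × 79.7) = 0.4006; exp(−0.4006) = 0.6699.
C = 0.03630 × 0.6699 = 0.0243 kg/m³.

0.0243 kg/m³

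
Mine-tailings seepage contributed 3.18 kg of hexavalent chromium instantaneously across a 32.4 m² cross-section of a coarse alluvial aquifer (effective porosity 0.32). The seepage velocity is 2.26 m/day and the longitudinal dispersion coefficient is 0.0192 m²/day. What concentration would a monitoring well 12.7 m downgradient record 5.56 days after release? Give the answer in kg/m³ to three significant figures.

0.254 kg/m³

For an instantaneous plane source, C(x,t) = M/(n_e·A·√(4πDt)) · exp(−(x−vt)²/(4Dt)), with n_e·A the pore (flow) area.
Plume center vt = 2.26 × 5.56 = 12.5656 m, so the well at 12.7 m is 0.1344 m downgradient of the peak.
√(4πDt) = 1.158 m, giving peak height M/(n_e·A·√(4πDt)) = 3.18/(0.32 × 32.4 × 1.158) = 0.2649 kg/m³.
(x−vt)²/(4Dt) = (0.1344)²/(4 × 0.0192 × 5.56) = 0.04230; exp(−0.04230) = 0.9586.
C = 0.2649 × 0.9586 = 0.254 kg/m³.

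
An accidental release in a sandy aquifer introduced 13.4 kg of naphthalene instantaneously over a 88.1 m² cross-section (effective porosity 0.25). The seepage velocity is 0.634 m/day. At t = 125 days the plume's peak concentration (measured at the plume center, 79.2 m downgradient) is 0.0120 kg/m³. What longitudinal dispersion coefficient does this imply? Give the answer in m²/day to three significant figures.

1.64 m²/day

At the plume center C_max = M/(n_e·A·√(4πDt)), so D = M²/(4πt·(n_e·A·C_max)²).
n_e·A·C_max = 0.25 × 88.1 × 0.0120 = 0.2643 kg/m.
D = 13.4²/(4π × 125 × 0.2643²) = 1.64 m²/day.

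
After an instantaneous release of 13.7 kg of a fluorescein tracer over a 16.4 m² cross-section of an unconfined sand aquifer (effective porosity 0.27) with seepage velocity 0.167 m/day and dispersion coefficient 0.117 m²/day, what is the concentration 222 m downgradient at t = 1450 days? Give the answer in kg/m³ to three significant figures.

0.0368 kg/m³

For an instantaneous plane source, C(x,t) = M/(n_e·A·√(4πDt)) · exp(−(x−vt)²/(4Dt)), with n_e·A the pore (flow) area.
Plume center vt = 0.167 × 1450 = 242.15 m, so the well at 222 m is 20.15 m upgradient of the peak.
√(4πDt) = 46.17 m, giving peak height M/(n_e·A·√(4πDt)) = 13.7/(0.27 × 16.4 × 46.17) = 0.06701 kg/m³.
(x−vt)²/(4Dt) = (-20.15)²/(4 × 0.117 × 1450) = 0.5983; exp(−0.5983) = 0.5497.
C = 0.06701 × 0.5497 = 0.0368 kg/m³.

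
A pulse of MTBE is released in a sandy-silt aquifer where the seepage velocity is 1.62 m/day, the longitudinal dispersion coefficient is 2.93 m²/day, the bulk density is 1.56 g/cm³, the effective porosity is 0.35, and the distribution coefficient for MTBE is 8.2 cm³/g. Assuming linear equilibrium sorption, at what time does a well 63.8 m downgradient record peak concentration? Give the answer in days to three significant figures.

1440 days

Retardation factor R = 1 + ρ_b·K_d/n = 1 + 1.56 × 8.2/0.35 = 37.55.
Sorption retards both mechanisms: v_R = v/R = 0.04314 m/day, D_R = D/R = 0.07803 m²/day.
Peak time from v_R²t² + 2D_R t − x² = 0: t = (√(D_R² + v_R²x²) − D_R)/v_R².
√(D_R² + v_R²x²) = √(0.07803² + 0.04314² × 63.8²) = 2.753; v_R² = 0.001861.
t = (2.753 − 0.07803)/0.001861 = 1440 days.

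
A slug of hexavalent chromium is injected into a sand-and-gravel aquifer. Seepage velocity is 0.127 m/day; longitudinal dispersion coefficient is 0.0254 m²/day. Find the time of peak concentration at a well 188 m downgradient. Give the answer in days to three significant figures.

For the 1D instantaneous-source solution, setting ∂C/∂t = 0 at fixed x gives v²t² + 2Dt − x² = 0, so t = (√(D² + v²x²) − D)/v².
√(D² + v²x²) = √(0.0254² + 0.127² × 188²) = 23.88; v² = 0.016129.
t = (23.88 − 0.0254)/0.016129 = 1480 days (vs. the pure-advection estimate x/v = 1480 d).

1480 days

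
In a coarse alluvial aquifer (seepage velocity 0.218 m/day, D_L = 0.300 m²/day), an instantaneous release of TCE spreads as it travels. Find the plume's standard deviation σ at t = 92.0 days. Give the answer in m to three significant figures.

Dispersive spreading gives a Gaussian with σ² = 2Dt; advection only shifts the center.
σ = √(2 × 0.300 × 92.0) = 7.43 m.

7.43 m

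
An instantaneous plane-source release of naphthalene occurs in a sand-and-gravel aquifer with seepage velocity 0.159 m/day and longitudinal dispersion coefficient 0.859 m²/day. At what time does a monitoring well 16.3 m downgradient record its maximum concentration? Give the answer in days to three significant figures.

74.0 days

For the 1D instantaneous-source solution, setting ∂C/∂t = 0 at fixed x gives v²t² + 2Dt − x² = 0, so t = (√(D² + v²x²) − D)/v².
√(D² + v²x²) = √(0.859² + 0.159² × 16.3²) = 2.730; v² = 0.025281.
t = (2.730 − 0.859)/0.025281 = 74.0 days (vs. the pure-advection estimate x/v = 103 d).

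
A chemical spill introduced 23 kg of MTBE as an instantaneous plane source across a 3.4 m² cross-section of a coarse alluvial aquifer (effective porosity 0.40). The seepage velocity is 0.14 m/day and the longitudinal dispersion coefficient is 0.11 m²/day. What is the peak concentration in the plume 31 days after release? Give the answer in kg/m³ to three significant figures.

2.58 kg/m³

The peak of an instantaneous 1D plume sits at x = vt; there the Gaussian factor is 1 and C_max = M/(n_e·A·√(4πDt)), where n_e·A is the pore area the mass is dissolved in.
√(4πDt) = √(4π × 0.11 × 31) = 6.546 m, so C_max = 23/(0.40 × 3.4 × 6.546) = 2.58 kg/m³.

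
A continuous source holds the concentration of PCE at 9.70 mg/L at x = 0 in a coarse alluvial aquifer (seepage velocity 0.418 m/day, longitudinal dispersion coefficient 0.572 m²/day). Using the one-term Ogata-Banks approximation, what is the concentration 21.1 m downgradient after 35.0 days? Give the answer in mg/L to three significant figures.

1.49 mg/L

For a continuous step input, C/C₀ ≈ ½·erfc((x−vt)/(2√(Dt))).
vt = 0.418 × 35.0 = 14.63 m and 2√(Dt) = 2√(0.572 × 35.0) = 8.949 m.
Argument (x−vt)/(2√(Dt)) = (21.1 − 14.63)/8.949 = 0.7230; ½·erfc(0.7230) = 0.1533.
C = 9.70 × 0.1533 = 1.49 mg/L.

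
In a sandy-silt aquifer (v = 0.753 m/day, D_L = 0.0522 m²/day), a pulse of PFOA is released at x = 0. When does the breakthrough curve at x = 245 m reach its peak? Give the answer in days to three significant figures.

For the 1D instantaneous-source solution, setting ∂C/∂t = 0 at fixed x gives v²t² + 2Dt − x² = 0, so t = (√(D² + v²x²) − D)/v².
√(D² + v²x²) = √(0.0522² + 0.753² × 245²) = 184.5; v² = 0.567009.
t = (184.5 − 0.0522)/0.567009 = 325 days (vs. the pure-advection estimate x/v = 325 d).

325 days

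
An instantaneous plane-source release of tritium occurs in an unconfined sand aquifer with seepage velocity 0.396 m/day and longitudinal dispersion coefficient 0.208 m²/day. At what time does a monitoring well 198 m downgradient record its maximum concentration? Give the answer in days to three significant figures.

499 days

For the 1D instantaneous-source solution, setting ∂C/∂t = 0 at fixed x gives v²t² + 2Dt − x² = 0, so t = (√(D² + v²x²) − D)/v².
√(D² + v²x²) = √(0.208² + 0.396² × 198²) = 78.41; v² = 0.156816.
t = (78.41 − 0.208)/0.156816 = 499 days (vs. the pure-advection estimate x/v = 500 d).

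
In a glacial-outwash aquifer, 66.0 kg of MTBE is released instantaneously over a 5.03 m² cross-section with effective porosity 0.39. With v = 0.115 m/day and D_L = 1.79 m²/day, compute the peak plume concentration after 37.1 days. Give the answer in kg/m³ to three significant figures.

1.16 kg/m³

The peak of an instantaneous 1D plume sits at x = vt; there the Gaussian factor is 1 and C_max = M/(n_e·A·√(4πDt)), where n_e·A is the pore area the mass is dissolved in.
√(4πDt) = √(4π × 1.79 × 37.1) = 28.89 m, so C_max = 66.0/(0.39 × 5.03 × 28.89) = 1.16 kg/m³.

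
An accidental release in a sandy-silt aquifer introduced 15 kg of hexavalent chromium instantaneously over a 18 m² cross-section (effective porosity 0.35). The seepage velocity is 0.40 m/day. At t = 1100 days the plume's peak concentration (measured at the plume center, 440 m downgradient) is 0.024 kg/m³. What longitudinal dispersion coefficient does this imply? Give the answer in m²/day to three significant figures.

At the plume center C_max = M/(n_e·A·√(4πDt)), so D = M²/(4πt·(n_e·A·C_max)²).
n_e·A·C_max = 0.35 × 18 × 0.024 = 0.1512 kg/m.
D = 15²/(4π × 1100 × 0.1512²) = 0.712 m²/day.

0.712 m²/day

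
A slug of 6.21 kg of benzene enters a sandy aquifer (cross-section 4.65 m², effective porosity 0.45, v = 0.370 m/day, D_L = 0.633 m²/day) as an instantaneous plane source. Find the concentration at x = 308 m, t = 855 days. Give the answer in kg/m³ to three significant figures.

0.0348 kg/m³

For an instantaneous plane source, C(x,t) = M/(n_e·A·√(4πDt)) · exp(−(x−vt)²/(4Dt)), with n_e·A the pore (flow) area.
Plume center vt = 0.370 × 855 = 316.35 m, so the well at 308 m is 8.35 m upgradient of the peak.
√(4πDt) = 82.47 m, giving peak height M/(n_e·A·√(4πDt)) = 6.21/(0.45 × 4.65 × 82.47) = 0.03599 kg/m³.
(x−vt)²/(4Dt) = (-8.35)²/(4 × 0.633 × 855) = 0.03221; exp(−0.03221) = 0.9683.
C = 0.03599 × 0.9683 = 0.0348 kg/m³.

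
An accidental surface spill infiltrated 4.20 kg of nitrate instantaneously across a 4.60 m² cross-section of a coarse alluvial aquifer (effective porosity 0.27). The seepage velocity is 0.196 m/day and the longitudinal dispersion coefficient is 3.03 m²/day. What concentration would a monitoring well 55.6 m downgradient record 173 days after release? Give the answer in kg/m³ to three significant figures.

0.0333 kg/m³

For an instantaneous plane source, C(x,t) = M/(n_e·A·√(4πDt)) · exp(−(x−vt)²/(4Dt)), with n_e·A the pore (flow) area.
Plume center vt = 0.196 × 173 = 33.908 m, so the well at 55.6 m is 21.692 m downgradient of the peak.
√(4πDt) = 81.16 m, giving peak height M/(n_e·A·√(4πDt)) = 4.20/(0.27 × 4.60 × 81.16) = 0.04167 kg/m³.
(x−vt)²/(4Dt) = (21.692)²/(4 × 3.03 × 173) = 0.2244; exp(−0.2244) = 0.7990.
C = 0.04167 × 0.7990 = 0.0333 kg/m³.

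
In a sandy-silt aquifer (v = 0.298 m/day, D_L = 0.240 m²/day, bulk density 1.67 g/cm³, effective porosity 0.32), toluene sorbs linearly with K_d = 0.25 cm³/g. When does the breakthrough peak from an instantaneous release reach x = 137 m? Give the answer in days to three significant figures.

1050 days

Retardation factor R = 1 + ρ_b·K_d/n = 1 + 1.67 × 0.25/0.32 = 2.305.
Sorption retards both mechanisms: v_R = v/R = 0.1293 m/day, D_R = D/R = 0.1041 m²/day.
Peak time from v_R²t² + 2D_R t − x² = 0: t = (√(D_R² + v_R²x²) − D_R)/v_R².
√(D_R² + v_R²x²) = √(0.1041² + 0.1293² × 137²) = 17.71; v_R² = 0.01672.
t = (17.71 − 0.1041)/0.01672 = 1050 days.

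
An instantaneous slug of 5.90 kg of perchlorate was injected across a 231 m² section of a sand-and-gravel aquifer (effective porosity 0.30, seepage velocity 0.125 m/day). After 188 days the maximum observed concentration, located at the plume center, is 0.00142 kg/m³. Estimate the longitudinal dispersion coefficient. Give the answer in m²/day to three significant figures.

At the plume center C_max = M/(n_e·A·√(4πDt)), so D = M²/(4πt·(n_e·A·C_max)²).
n_e·A·C_max = 0.30 × 231 × 0.00142 = 0.09841 kg/m.
D = 5.90²/(4π × 188 × 0.09841²) = 1.52 m²/day.

1.52 m²/day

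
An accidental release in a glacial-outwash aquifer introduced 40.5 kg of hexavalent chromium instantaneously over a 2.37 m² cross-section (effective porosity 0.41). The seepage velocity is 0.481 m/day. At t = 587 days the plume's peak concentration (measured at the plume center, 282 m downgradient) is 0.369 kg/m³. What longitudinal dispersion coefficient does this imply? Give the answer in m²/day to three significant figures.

1.73 m²/day

At the plume center C_max = M/(n_e·A·√(4πDt)), so D = M²/(4πt·(n_e·A·C_max)²).
n_e·A·C_max = 0.41 × 2.37 × 0.369 = 0.3586 kg/m.
D = 40.5²/(4π × 587 × 0.3586²) = 1.73 m²/day.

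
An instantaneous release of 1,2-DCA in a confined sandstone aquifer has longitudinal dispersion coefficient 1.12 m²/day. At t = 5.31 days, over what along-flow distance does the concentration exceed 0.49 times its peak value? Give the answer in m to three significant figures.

8.24 m

The plume is Gaussian with σ = √(2Dt) = √(2 × 1.12 × 5.31) = 3.449 m.
C/C_peak = exp(−Δx²/(2σ²)) = 0.49 ⇒ Δx = σ·√(−2 ln 0.49) = 3.449 × 1.194 = 4.118 m.
Width = 2Δx = 8.24 m.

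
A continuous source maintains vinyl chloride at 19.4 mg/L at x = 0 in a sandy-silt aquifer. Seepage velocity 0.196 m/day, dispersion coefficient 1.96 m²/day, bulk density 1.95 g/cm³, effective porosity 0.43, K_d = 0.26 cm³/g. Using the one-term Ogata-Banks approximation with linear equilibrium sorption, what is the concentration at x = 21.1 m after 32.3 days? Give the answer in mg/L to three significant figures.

Retardation factor R = 1 + ρ_b·K_d/n = 1 + 1.95 × 0.26/0.43 = 2.179.
Sorption retards both mechanisms: v_R = v/R = 0.08995 m/day, D_R = D/R = 0.8995 m²/day.
v_R·t = 0.08995 × 32.3 = 2.905385 m; 2√(D_R t) = 10.78 m; argument = (21.1 − 2.905385)/10.78 = 1.688.
C = C₀ × ½·erfc(1.688) = 19.4 × 0.008489 = 0.165 mg/L.

0.165 mg/L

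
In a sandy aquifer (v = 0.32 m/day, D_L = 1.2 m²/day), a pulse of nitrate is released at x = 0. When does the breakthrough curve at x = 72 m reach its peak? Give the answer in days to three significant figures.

214 days

For the 1D instantaneous-source solution, setting ∂C/∂t = 0 at fixed x gives v²t² + 2Dt − x² = 0, so t = (√(D² + v²x²) − D)/v².
√(D² + v²x²) = √(1.2² + 0.32² × 72²) = 23.07; v² = 0.1024.
t = (23.07 − 1.2)/0.1024 = 214 days (vs. the pure-advection estimate x/v = 225 d).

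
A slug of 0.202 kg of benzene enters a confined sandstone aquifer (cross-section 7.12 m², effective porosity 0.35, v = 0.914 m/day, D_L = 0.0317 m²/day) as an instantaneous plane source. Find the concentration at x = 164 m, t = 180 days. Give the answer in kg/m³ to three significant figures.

0.00946 kg/m³

For an instantaneous plane source, C(x,t) = M/(n_e·A·√(4πDt)) · exp(−(x−vt)²/(4Dt)), with n_e·A the pore (flow) area.
Plume center vt = 0.914 × 180 = 164.52 m, so the well at 164 m is 0.52 m upgradient of the peak.
√(4πDt) = 8.468 m, giving peak height M/(n_e·A·√(4πDt)) = 0.202/(0.35 × 7.12 × 8.468) = 0.009572 kg/m³.
(x−vt)²/(4Dt) = (-0.52)²/(4 × 0.0317 × 180) = 0.01185; exp(−0.01185) = 0.9882.
C = 0.009572 × 0.9882 = 0.00946 kg/m³.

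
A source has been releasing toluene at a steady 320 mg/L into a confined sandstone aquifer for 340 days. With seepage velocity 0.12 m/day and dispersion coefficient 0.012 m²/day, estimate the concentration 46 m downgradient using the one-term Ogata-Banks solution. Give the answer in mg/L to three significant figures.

11.0 mg/L

For a continuous step input, C/C₀ ≈ ½·erfc((x−vt)/(2√(Dt))).
vt = 0.12 × 340 = 40.8 m and 2√(Dt) = 2√(0.012 × 340) = 4.040 m.
Argument (x−vt)/(2√(Dt)) = (46 − 40.8)/4.040 = 1.287; ½·erfc(1.287) = 0.03437.
C = 320 × 0.03437 = 11.0 mg/L.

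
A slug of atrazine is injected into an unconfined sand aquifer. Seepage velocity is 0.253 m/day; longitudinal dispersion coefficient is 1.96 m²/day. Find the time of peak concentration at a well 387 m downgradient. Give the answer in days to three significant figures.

1500 days

For the 1D instantaneous-source solution, setting ∂C/∂t = 0 at fixed x gives v²t² + 2Dt − x² = 0, so t = (√(D² + v²x²) − D)/v².
√(D² + v²x²) = √(1.96² + 0.253² × 387²) = 97.93; v² = 0.064009.
t = (97.93 − 1.96)/0.064009 = 1500 days (vs. the pure-advection estimate x/v = 1530 d).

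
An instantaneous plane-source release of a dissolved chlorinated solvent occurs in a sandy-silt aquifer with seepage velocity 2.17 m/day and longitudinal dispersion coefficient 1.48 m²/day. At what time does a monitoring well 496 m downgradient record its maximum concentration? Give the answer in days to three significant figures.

228 days

For the 1D instantaneous-source solution, setting ∂C/∂t = 0 at fixed x gives v²t² + 2Dt − x² = 0, so t = (√(D² + v²x²) − D)/v².
√(D² + v²x²) = √(1.48² + 2.17² × 496²) = 1076; v² = 4.7089.
t = (1076 − 1.48)/4.7089 = 228 days (vs. the pure-advection estimate x/v = 229 d).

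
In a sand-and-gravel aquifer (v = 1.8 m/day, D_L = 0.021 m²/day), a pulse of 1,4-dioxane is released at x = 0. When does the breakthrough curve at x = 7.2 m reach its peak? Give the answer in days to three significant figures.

For the 1D instantaneous-source solution, setting ∂C/∂t = 0 at fixed x gives v²t² + 2Dt − x² = 0, so t = (√(D² + v²x²) − D)/v².
√(D² + v²x²) = √(0.021² + 1.8² × 7.2²) = 12.96; v² = 3.24.
t = (12.96 − 0.021)/3.24 = 3.99 days (vs. the pure-advection estimate x/v = 4.00 d).

3.99 days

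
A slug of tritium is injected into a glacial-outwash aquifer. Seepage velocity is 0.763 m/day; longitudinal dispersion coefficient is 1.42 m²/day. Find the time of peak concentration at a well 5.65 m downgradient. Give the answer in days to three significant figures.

5.36 days

For the 1D instantaneous-source solution, setting ∂C/∂t = 0 at fixed x gives v²t² + 2Dt − x² = 0, so t = (√(D² + v²x²) − D)/v².
√(D² + v²x²) = √(1.42² + 0.763² × 5.65²) = 4.539; v² = 0.582169.
t = (4.539 − 1.42)/0.582169 = 5.36 days (vs. the pure-advection estimate x/v = 7.40 d).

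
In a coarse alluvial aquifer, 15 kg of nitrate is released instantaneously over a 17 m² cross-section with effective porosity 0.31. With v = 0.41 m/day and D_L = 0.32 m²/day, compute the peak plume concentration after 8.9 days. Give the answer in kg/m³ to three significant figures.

The peak of an instantaneous 1D plume sits at x = vt; there the Gaussian factor is 1 and C_max = M/(n_e·A·√(4πDt)), where n_e·A is the pore area the mass is dissolved in.
√(4πDt) = √(4π × 0.32 × 8.9) = 5.982 m, so C_max = 15/(0.31 × 17 × 5.982) = 0.476 kg/m³.

0.476 kg/m³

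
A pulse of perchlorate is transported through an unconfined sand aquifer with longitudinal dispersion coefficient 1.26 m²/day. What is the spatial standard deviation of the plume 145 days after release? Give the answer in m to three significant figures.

Dispersive spreading gives a Gaussian with σ² = 2Dt; advection only shifts the center.
σ = √(2 × 1.26 × 145) = 19.1 m.

19.1 m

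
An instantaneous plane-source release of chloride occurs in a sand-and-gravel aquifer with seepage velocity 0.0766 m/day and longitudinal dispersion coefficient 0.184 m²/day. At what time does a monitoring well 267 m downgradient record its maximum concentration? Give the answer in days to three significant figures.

3450 days

For the 1D instantaneous-source solution, setting ∂C/∂t = 0 at fixed x gives v²t² + 2Dt − x² = 0, so t = (√(D² + v²x²) − D)/v².
√(D² + v²x²) = √(0.184² + 0.0766² × 267²) = 20.45; v² = 0.00586756.
t = (20.45 − 0.184)/0.00586756 = 3450 days (vs. the pure-advection estimate x/v = 3490 d).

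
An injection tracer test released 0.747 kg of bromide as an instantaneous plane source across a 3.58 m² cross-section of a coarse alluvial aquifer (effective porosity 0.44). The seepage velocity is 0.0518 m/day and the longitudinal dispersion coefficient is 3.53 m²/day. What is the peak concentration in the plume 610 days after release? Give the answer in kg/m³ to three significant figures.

0.00288 kg/m³

The peak of an instantaneous 1D plume sits at x = vt; there the Gaussian factor is 1 and C_max = M/(n_e·A·√(4πDt)), where n_e·A is the pore area the mass is dissolved in.
√(4πDt) = √(4π × 3.53 × 610) = 164.5 m, so C_max = 0.747/(0.44 × 3.58 × 164.5) = 0.00288 kg/m³.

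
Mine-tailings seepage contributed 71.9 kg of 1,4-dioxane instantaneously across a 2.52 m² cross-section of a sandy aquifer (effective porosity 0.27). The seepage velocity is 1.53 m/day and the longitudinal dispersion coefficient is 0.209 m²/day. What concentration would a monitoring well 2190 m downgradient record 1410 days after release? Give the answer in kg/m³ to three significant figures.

0.701 kg/m³

For an instantaneous plane source, C(x,t) = M/(n_e·A·√(4πDt)) · exp(−(x−vt)²/(4Dt)), with n_e·A the pore (flow) area.
Plume center vt = 1.53 × 1410 = 2157.3 m, so the well at 2190 m is 32.7 m downgradient of the peak.
√(4πDt) = 60.85 m, giving peak height M/(n_e·A·√(4πDt)) = 71.9/(0.27 × 2.52 × 60.85) = 1.737 kg/m³.
(x−vt)²/(4Dt) = (32.7)²/(4 × 0.209 × 1410) = 0.9071; exp(−0.9071) = 0.4037.
C = 1.737 × 0.4037 = 0.701 kg/m³.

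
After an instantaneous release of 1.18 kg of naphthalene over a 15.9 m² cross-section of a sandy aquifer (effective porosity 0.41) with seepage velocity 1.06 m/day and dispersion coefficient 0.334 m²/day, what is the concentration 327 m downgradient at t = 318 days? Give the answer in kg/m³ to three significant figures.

0.00390 kg/m³

For an instantaneous plane source, C(x,t) = M/(n_e·A·√(4πDt)) · exp(−(x−vt)²/(4Dt)), with n_e·A the pore (flow) area.
Plume center vt = 1.06 × 318 = 337.08 m, so the well at 327 m is 10.08 m upgradient of the peak.
√(4πDt) = 36.53 m, giving peak height M/(n_e·A·√(4πDt)) = 1.18/(0.41 × 15.9 × 36.53) = 0.004955 kg/m³.
(x−vt)²/(4Dt) = (-10.08)²/(4 × 0.334 × 318) = 0.2392; exp(−0.2392) = 0.7873.
C = 0.004955 × 0.7873 = 0.00390 kg/m³.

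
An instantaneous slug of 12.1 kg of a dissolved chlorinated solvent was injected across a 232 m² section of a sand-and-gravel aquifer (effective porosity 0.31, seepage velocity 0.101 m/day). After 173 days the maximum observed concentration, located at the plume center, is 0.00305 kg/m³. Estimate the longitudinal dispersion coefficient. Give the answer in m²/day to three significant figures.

At the plume center C_max = M/(n_e·A·√(4πDt)), so D = M²/(4πt·(n_e·A·C_max)²).
n_e·A·C_max = 0.31 × 232 × 0.00305 = 0.2194 kg/m.
D = 12.1²/(4π × 173 × 0.2194²) = 1.40 m²/day.

1.40 m²/day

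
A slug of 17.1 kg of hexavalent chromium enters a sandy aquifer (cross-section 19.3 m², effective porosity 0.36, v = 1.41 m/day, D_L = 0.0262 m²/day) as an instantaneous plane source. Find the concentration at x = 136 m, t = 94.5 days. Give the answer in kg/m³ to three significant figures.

0.205 kg/m³

For an instantaneous plane source, C(x,t) = M/(n_e·A·√(4πDt)) · exp(−(x−vt)²/(4Dt)), with n_e·A the pore (flow) area.
Plume center vt = 1.41 × 94.5 = 133.245 m, so the well at 136 m is 2.755 m downgradient of the peak.
√(4πDt) = 5.578 m, giving peak height M/(n_e·A·√(4πDt)) = 17.1/(0.36 × 19.3 × 5.578) = 0.4412 kg/m³.
(x−vt)²/(4Dt) = (2.755)²/(4 × 0.0262 × 94.5) = 0.7664; exp(−0.7664) = 0.4647.
C = 0.4412 × 0.4647 = 0.205 kg/m³.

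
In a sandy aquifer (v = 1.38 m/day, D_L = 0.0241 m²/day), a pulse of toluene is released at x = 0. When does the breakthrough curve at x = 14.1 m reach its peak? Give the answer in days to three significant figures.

For the 1D instantaneous-source solution, setting ∂C/∂t = 0 at fixed x gives v²t² + 2Dt − x² = 0, so t = (√(D² + v²x²) − D)/v².
√(D² + v²x²) = √(0.0241² + 1.38² × 14.1²) = 19.46; v² = 1.9044.
t = (19.46 − 0.0241)/1.9044 = 10.2 days (vs. the pure-advection estimate x/v = 10.2 d).

10.2 days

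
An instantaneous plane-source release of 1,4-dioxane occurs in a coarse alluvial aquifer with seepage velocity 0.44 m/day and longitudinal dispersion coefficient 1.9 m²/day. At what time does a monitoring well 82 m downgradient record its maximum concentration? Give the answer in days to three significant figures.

For the 1D instantaneous-source solution, setting ∂C/∂t = 0 at fixed x gives v²t² + 2Dt − x² = 0, so t = (√(D² + v²x²) − D)/v².
√(D² + v²x²) = √(1.9² + 0.44² × 82²) = 36.13; v² = 0.1936.
t = (36.13 − 1.9)/0.1936 = 177 days (vs. the pure-advection estimate x/v = 186 d).

177 days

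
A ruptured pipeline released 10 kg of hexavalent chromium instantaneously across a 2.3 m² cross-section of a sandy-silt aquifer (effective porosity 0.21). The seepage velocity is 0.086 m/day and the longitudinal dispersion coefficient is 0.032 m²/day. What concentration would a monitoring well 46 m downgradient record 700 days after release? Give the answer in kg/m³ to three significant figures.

For an instantaneous plane source, C(x,t) = M/(n_e·A·√(4πDt)) · exp(−(x−vt)²/(4Dt)), with n_e·A the pore (flow) area.
Plume center vt = 0.086 × 700 = 60.2 m, so the well at 46 m is 14.2 m upgradient of the peak.
√(4πDt) = 16.78 m, giving peak height M/(n_e·A·√(4πDt)) = 10/(0.21 × 2.3 × 16.78) = 1.234 kg/m³.
(x−vt)²/(4Dt) = (-14.2)²/(4 × 0.032 × 700) = 2.250; exp(−2.250) = 0.1054.
C = 1.234 × 0.1054 = 0.130 kg/m³.

0.130 kg/m³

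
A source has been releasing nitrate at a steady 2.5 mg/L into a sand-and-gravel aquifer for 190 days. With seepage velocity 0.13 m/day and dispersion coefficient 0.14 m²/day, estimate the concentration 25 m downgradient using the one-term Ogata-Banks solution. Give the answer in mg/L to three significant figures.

For a continuous step input, C/C₀ ≈ ½·erfc((x−vt)/(2√(Dt))).
vt = 0.13 × 190 = 24.7 m and 2√(Dt) = 2√(0.14 × 190) = 10.32 m.
Argument (x−vt)/(2√(Dt)) = (25 − 24.7)/10.32 = 0.02907; ½·erfc(0.02907) = 0.4836.
C = 2.5 × 0.4836 = 1.21 mg/L.

1.21 mg/L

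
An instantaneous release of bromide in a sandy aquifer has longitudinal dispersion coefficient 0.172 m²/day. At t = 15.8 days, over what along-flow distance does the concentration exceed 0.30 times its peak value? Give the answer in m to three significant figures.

The plume is Gaussian with σ = √(2Dt) = √(2 × 0.172 × 15.8) = 2.331 m.
C/C_peak = exp(−Δx²/(2σ²)) = 0.30 ⇒ Δx = σ·√(−2 ln 0.30) = 2.331 × 1.552 = 3.618 m.
Width = 2Δx = 7.24 m.

7.24 m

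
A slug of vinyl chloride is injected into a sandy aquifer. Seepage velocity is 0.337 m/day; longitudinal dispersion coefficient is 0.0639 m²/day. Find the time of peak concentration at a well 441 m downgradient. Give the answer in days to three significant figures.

1310 days

For the 1D instantaneous-source solution, setting ∂C/∂t = 0 at fixed x gives v²t² + 2Dt − x² = 0, so t = (√(D² + v²x²) − D)/v².
√(D² + v²x²) = √(0.0639² + 0.337² × 441²) = 148.6; v² = 0.113569.
t = (148.6 − 0.0639)/0.113569 = 1310 days (vs. the pure-advection estimate x/v = 1310 d).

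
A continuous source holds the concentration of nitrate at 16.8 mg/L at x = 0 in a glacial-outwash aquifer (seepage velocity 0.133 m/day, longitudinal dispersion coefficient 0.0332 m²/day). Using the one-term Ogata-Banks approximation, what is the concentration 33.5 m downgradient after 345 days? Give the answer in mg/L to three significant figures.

For a continuous step input, C/C₀ ≈ ½·erfc((x−vt)/(2√(Dt))).
vt = 0.133 × 345 = 45.885 m and 2√(Dt) = 2√(0.0332 × 345) = 6.769 m.
Argument (x−vt)/(2√(Dt)) = (33.5 − 45.885)/6.769 = -1.830; ½·erfc(-1.830) = 0.9952.
C = 16.8 × 0.9952 = 16.7 mg/L.

16.7 mg/L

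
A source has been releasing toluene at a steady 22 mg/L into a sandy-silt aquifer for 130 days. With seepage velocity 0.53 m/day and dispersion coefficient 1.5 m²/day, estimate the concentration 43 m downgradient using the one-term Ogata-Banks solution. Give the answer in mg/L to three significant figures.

For a continuous step input, C/C₀ ≈ ½·erfc((x−vt)/(2√(Dt))).
vt = 0.53 × 130 = 68.9 m and 2√(Dt) = 2√(1.5 × 130) = 27.93 m.
Argument (x−vt)/(2√(Dt)) = (43 − 68.9)/27.93 = -0.9273; ½·erfc(-0.9273) = 0.9051.
C = 22 × 0.9051 = 19.9 mg/L.

19.9 mg/L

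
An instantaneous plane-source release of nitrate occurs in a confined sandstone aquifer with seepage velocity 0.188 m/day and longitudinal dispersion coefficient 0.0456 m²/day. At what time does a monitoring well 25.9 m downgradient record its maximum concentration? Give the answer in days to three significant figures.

For the 1D instantaneous-source solution, setting ∂C/∂t = 0 at fixed x gives v²t² + 2Dt − x² = 0, so t = (√(D² + v²x²) − D)/v².
√(D² + v²x²) = √(0.0456² + 0.188² × 25.9²) = 4.869; v² = 0.035344.
t = (4.869 − 0.0456)/0.035344 = 136 days (vs. the pure-advection estimate x/v = 138 d).

136 days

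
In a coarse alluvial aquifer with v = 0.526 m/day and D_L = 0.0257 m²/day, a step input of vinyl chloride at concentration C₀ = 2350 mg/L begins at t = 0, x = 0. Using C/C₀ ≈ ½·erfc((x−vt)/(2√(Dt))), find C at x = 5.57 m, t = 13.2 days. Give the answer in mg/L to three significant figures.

For a continuous step input, C/C₀ ≈ ½·erfc((x−vt)/(2√(Dt))).
vt = 0.526 × 13.2 = 6.9432 m and 2√(Dt) = 2√(0.0257 × 13.2) = 1.165 m.
Argument (x−vt)/(2√(Dt)) = (5.57 − 6.9432)/1.165 = -1.179; ½·erfc(-1.179) = 0.9523.
C = 2350 × 0.9523 = 2240 mg/L.

2240 mg/L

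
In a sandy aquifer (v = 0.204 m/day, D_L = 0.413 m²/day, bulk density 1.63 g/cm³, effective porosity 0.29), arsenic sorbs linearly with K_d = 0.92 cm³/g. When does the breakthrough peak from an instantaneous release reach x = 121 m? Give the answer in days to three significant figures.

3600 days

Retardation factor R = 1 + ρ_b·K_d/n = 1 + 1.63 × 0.92/0.29 = 6.171.
Sorption retards both mechanisms: v_R = v/R = 0.03306 m/day, D_R = D/R = 0.06693 m²/day.
Peak time from v_R²t² + 2D_R t − x² = 0: t = (√(D_R² + v_R²x²) − D_R)/v_R².
√(D_R² + v_R²x²) = √(0.06693² + 0.03306² × 121²) = 4.001; v_R² = 0.001093.
t = (4.001 − 0.06693)/0.001093 = 3600 days.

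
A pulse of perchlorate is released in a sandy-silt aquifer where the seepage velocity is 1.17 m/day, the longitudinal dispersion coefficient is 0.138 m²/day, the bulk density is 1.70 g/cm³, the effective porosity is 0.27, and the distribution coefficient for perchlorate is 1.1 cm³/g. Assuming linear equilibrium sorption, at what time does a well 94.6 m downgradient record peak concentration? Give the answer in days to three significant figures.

Retardation factor R = 1 + ρ_b·K_d/n = 1 + 1.70 × 1.1/0.27 = 7.926.
Sorption retards both mechanisms: v_R = v/R = 0.1476 m/day, D_R = D/R = 0.01741 m²/day.
Peak time from v_R²t² + 2D_R t − x² = 0: t = (√(D_R² + v_R²x²) − D_R)/v_R².
√(D_R² + v_R²x²) = √(0.01741² + 0.1476² × 94.6²) = 13.96; v_R² = 0.02179.
t = (13.96 − 0.01741)/0.02179 = 640 days.

640 days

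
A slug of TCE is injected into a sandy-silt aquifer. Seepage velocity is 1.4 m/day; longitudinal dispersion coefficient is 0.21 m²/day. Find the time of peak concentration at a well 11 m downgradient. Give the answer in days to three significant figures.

For the 1D instantaneous-source solution, setting ∂C/∂t = 0 at fixed x gives v²t² + 2Dt − x² = 0, so t = (√(D² + v²x²) − D)/v².
√(D² + v²x²) = √(0.21² + 1.4² × 11²) = 15.40; v² = 1.96.
t = (15.40 − 0.21)/1.96 = 7.75 days (vs. the pure-advection estimate x/v = 7.86 d).

7.75 days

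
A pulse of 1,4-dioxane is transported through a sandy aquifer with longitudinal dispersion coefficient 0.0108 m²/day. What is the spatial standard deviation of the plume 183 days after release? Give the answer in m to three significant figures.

Dispersive spreading gives a Gaussian with σ² = 2Dt; advection only shifts the center.
σ = √(2 × 0.0108 × 183) = 1.99 m.

1.99 m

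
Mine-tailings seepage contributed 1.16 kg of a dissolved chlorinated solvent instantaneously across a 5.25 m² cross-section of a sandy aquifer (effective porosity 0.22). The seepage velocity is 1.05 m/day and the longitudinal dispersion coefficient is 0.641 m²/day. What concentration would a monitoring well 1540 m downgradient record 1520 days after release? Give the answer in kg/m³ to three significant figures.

For an instantaneous plane source, C(x,t) = M/(n_e·A·√(4πDt)) · exp(−(x−vt)²/(4Dt)), with n_e·A the pore (flow) area.
Plume center vt = 1.05 × 1520 = 1596 m, so the well at 1540 m is 56 m upgradient of the peak.
√(4πDt) = 110.7 m, giving peak height M/(n_e·A·√(4πDt)) = 1.16/(0.22 × 5.25 × 110.7) = 0.009073 kg/m³.
(x−vt)²/(4Dt) = (-56)²/(4 × 0.641 × 1520) = 0.8047; exp(−0.8047) = 0.4472.
C = 0.009073 × 0.4472 = 0.00406 kg/m³.

0.00406 kg/m³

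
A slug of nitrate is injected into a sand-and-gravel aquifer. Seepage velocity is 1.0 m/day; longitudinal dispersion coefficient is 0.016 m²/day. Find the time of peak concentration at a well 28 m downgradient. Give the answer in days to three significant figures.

For the 1D instantaneous-source solution, setting ∂C/∂t = 0 at fixed x gives v²t² + 2Dt − x² = 0, so t = (√(D² + v²x²) − D)/v².
√(D² + v²x²) = √(0.016² + 1.0² × 28²) = 28.00; v² = 1.
t = (28.00 − 0.016)/1 = 28.0 days (vs. the pure-advection estimate x/v = 28.0 d).

28.0 days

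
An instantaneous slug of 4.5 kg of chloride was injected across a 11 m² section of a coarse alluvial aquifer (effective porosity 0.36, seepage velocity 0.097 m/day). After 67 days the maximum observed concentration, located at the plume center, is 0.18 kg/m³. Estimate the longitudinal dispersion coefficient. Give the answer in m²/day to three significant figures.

At the plume center C_max = M/(n_e·A·√(4πDt)), so D = M²/(4πt·(n_e·A·C_max)²).
n_e·A·C_max = 0.36 × 11 × 0.18 = 0.7128 kg/m.
D = 4.5²/(4π × 67 × 0.7128²) = 0.0473 m²/day.

0.0473 m²/day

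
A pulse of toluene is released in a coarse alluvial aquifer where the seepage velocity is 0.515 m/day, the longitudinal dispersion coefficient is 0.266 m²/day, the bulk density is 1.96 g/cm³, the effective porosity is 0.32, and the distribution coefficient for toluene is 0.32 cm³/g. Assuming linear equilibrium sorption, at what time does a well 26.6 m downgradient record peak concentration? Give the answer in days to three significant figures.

Retardation factor R = 1 + ρ_b·K_d/n = 1 + 1.96 × 0.32/0.32 = 2.960.
Sorption retards both mechanisms: v_R = v/R = 0.1740 m/day, D_R = D/R = 0.08986 m²/day.
Peak time from v_R²t² + 2D_R t − x² = 0: t = (√(D_R² + v_R²x²) − D_R)/v_R².
√(D_R² + v_R²x²) = √(0.08986² + 0.1740² × 26.6²) = 4.629; v_R² = 0.03028.
t = (4.629 − 0.08986)/0.03028 = 150 days.

150 days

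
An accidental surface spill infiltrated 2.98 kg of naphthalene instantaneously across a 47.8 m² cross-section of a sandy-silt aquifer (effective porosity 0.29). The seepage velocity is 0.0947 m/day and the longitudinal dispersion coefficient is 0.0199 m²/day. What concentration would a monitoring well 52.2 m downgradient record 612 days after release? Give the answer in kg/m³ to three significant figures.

For an instantaneous plane source, C(x,t) = M/(n_e·A·√(4πDt)) · exp(−(x−vt)²/(4Dt)), with n_e·A the pore (flow) area.
Plume center vt = 0.0947 × 612 = 57.9564 m, so the well at 52.2 m is 5.7564 m upgradient of the peak.
√(4πDt) = 12.37 m, giving peak height M/(n_e·A·√(4πDt)) = 2.98/(0.29 × 47.8 × 12.37) = 0.01738 kg/m³.
(x−vt)²/(4Dt) = (-5.7564)²/(4 × 0.0199 × 612) = 0.6802; exp(−0.6802) = 0.5065.
C = 0.01738 × 0.5065 = 0.00880 kg/m³.

0.00880 kg/m³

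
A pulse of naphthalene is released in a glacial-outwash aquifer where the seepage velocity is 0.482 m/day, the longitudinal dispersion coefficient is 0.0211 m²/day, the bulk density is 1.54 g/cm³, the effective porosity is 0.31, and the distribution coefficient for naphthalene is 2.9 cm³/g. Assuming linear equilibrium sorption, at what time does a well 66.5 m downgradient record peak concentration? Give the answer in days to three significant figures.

Retardation factor R = 1 + ρ_b·K_d/n = 1 + 1.54 × 2.9/0.31 = 15.41.
Sorption retards both mechanisms: v_R = v/R = 0.03128 m/day, D_R = D/R = 0.001369 m²/day.
Peak time from v_R²t² + 2D_R t − x² = 0: t = (√(D_R² + v_R²x²) − D_R)/v_R².
√(D_R² + v_R²x²) = √(0.001369² + 0.03128² × 66.5²) = 2.080; v_R² = 0.0009784.
t = (2.080 − 0.001369)/0.0009784 = 2120 days.

2120 days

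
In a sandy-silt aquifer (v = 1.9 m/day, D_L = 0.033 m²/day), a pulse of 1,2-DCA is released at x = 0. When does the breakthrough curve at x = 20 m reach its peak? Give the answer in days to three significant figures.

10.5 days

For the 1D instantaneous-source solution, setting ∂C/∂t = 0 at fixed x gives v²t² + 2Dt − x² = 0, so t = (√(D² + v²x²) − D)/v².
√(D² + v²x²) = √(0.033² + 1.9² × 20²) = 38.00; v² = 3.61.
t = (38.00 − 0.033)/3.61 = 10.5 days (vs. the pure-advection estimate x/v = 10.5 d).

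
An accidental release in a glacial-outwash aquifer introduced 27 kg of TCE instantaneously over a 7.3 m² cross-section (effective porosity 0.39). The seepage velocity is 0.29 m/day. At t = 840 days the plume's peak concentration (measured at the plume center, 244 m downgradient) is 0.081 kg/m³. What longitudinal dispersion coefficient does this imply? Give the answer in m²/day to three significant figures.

1.30 m²/day

At the plume center C_max = M/(n_e·A·√(4πDt)), so D = M²/(4πt·(n_e·A·C_max)²).
n_e·A·C_max = 0.39 × 7.3 × 0.081 = 0.2306 kg/m.
D = 27²/(4π × 840 × 0.2306²) = 1.30 m²/day.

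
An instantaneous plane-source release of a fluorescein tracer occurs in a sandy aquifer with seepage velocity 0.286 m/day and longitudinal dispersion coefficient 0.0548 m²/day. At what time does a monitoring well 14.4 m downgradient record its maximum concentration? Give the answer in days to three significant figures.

49.7 days

For the 1D instantaneous-source solution, setting ∂C/∂t = 0 at fixed x gives v²t² + 2Dt − x² = 0, so t = (√(D² + v²x²) − D)/v².
√(D² + v²x²) = √(0.0548² + 0.286² × 14.4²) = 4.119; v² = 0.081796.
t = (4.119 − 0.0548)/0.081796 = 49.7 days (vs. the pure-advection estimate x/v = 50.3 d).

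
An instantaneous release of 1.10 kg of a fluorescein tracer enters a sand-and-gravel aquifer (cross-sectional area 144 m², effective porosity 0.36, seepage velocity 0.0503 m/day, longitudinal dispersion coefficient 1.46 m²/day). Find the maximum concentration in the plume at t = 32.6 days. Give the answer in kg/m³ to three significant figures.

0.000868 kg/m³

The peak of an instantaneous 1D plume sits at x = vt; there the Gaussian factor is 1 and C_max = M/(n_e·A·√(4πDt)), where n_e·A is the pore area the mass is dissolved in.
√(4πDt) = √(4π × 1.46 × 32.6) = 24.46 m, so C_max = 1.10/(0.36 × 144 × 24.46) = 0.000868 kg/m³.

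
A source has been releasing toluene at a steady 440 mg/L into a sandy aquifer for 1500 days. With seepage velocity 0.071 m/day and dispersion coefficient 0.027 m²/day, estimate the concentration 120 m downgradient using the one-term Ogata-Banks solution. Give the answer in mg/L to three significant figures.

29.4 mg/L

For a continuous step input, C/C₀ ≈ ½·erfc((x−vt)/(2√(Dt))).
vt = 0.071 × 1500 = 106.5 m and 2√(Dt) = 2√(0.027 × 1500) = 12.73 m.
Argument (x−vt)/(2√(Dt)) = (120 − 106.5)/12.73 = 1.060; ½·erfc(1.060) = 0.06693.
C = 440 × 0.06693 = 29.4 mg/L.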